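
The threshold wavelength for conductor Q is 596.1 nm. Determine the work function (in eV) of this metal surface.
2.08 eV

At the threshold wavelength, photon energy equals work function:
φ = hc/λ₀

Calculating:
φ = (6.626×10⁻³⁴ J·s)(3×10⁸ m/s) / (596.1×10⁻⁹ m)
φ = 2.08 eV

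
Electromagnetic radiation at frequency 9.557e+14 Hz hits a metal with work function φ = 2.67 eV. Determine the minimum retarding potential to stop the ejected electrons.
1.2825 V

The stopping potential V_s satisfies: eV_s = KE_max

First, find KE_max using Einstein's equation:
E_photon = hf = (6.626×10⁻³⁴ J·s)(9.557e+14 Hz) = 3.9525 eV
KE_max = E_photon - φ = 3.9525 - 2.67 = 1.2825 eV

Since eV_s = KE_max:
V_s = KE_max/e = 1.2825 V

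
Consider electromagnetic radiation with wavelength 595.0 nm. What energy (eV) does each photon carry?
2.0838 eV

Using E = hf = hc/λ:

E = hc/λ = (6.626×10⁻³⁴ J·s)(3×10⁸ m/s) / (595.0×10⁻⁹ m)
E = 2.0838 eV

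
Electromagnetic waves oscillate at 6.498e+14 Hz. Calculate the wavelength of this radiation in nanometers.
461.36 nm

Using the wave equation: c = fλ

Solving for wavelength:
λ = c/f = (3×10⁸ m/s) / (6.498e+14 Hz)
λ = 461.36 nm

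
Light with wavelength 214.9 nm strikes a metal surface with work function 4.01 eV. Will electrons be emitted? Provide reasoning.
Yes

For photoemission, the photon energy must exceed the work function.

Photon energy: E = hc/λ = 5.7694 eV
Work function: φ = 4.01 eV

Since E_photon (5.7694 eV) > φ (4.01 eV), photoemission WILL occur.
The threshold wavelength is λ₀ = hc/φ = 309.2 nm.
Since 214.9 nm < 309.2 nm, the light has sufficient energy.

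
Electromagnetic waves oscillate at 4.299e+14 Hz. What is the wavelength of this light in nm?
697.35 nm

Using the wave equation: c = fλ

Solving for wavelength:
λ = c/f = (3×10⁸ m/s) / (4.299e+14 Hz)
λ = 697.35 nm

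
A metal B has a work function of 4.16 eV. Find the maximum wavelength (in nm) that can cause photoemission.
298.04 nm

The threshold wavelength is when the photon energy equals the work function:
hc/λ₀ = φ

Solving for λ₀:
λ₀ = hc/φ = (6.626×10⁻³⁴ J·s)(3×10⁸ m/s) / (4.16 eV × 1.602×10⁻¹⁹ J/eV)
λ₀ = 298.04 nm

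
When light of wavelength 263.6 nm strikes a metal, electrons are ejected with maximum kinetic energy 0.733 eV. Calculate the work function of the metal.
3.97 eV

From Einstein's photoelectric equation: KE_max = hf - φ = hc/λ - φ

Rearranging for φ:
φ = hc/λ - KE_max

Calculate photon energy:
E_photon = hc/λ = 4.7035 eV

Therefore:
φ = 4.7035 - 0.733 = 3.97 eV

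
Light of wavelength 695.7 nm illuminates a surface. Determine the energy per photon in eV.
1.7822 eV

Using E = hf = hc/λ:

E = hc/λ = (6.626×10⁻³⁴ J·s)(3×10⁸ m/s) / (695.7×10⁻⁹ m)
E = 1.7822 eV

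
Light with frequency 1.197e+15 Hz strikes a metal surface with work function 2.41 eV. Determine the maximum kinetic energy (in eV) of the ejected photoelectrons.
2.5404 eV

Using Einstein's photoelectric equation: KE_max = hf - φ

First, calculate the photon energy:
E_photon = hf = (6.626×10⁻³⁴ J·s)(1.197e+15 Hz)
E_photon = 4.9504 eV

Then, the maximum kinetic energy:
KE_max = E_photon - φ = 4.9504 eV - 2.41 eV = 2.5404 eV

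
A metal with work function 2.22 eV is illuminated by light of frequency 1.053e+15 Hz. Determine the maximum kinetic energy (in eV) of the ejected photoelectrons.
2.1349 eV

Using Einstein's photoelectric equation: KE_max = hf - φ

First, calculate the photon energy:
E_photon = hf = (6.626×10⁻³⁴ J·s)(1.053e+15 Hz)
E_photon = 4.3549 eV

Then, the maximum kinetic energy:
KE_max = E_photon - φ = 4.3549 eV - 2.22 eV = 2.1349 eV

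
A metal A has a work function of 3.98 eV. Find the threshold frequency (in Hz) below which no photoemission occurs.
9.6236e+14 Hz

The threshold frequency is when the photon energy equals the work function:
hf₀ = φ

Solving for f₀:
f₀ = φ/h = (3.98 eV × 1.602×10⁻¹⁹ J/eV) / (6.626×10⁻³⁴ J·s)
f₀ = 9.6236e+14 Hz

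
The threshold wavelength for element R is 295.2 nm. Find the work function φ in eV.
4.20 eV

At the threshold wavelength, photon energy equals work function:
φ = hc/λ₀

Calculating:
φ = (6.626×10⁻³⁴ J·s)(3×10⁸ m/s) / (295.2×10⁻⁹ m)
φ = 4.20 eV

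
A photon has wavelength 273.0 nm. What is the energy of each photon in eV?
4.5415 eV

Using E = hf = hc/λ:

E = hc/λ = (6.626×10⁻³⁴ J·s)(3×10⁸ m/s) / (273.0×10⁻⁹ m)
E = 4.5415 eV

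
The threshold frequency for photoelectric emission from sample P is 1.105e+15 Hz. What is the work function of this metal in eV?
4.57 eV

At the threshold frequency, photon energy equals work function:
φ = hf₀

Calculating:
φ = (6.626×10⁻³⁴ J·s)(1.105e+15 Hz)
φ = 4.57 eV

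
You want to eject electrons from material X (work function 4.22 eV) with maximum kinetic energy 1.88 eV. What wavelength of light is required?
203.25 nm

From Einstein's equation: KE_max = hc/λ - φ

Rearranging for λ:
hc/λ = KE_max + φ
λ = hc/(KE_max + φ)

Required photon energy:
E_photon = KE_max + φ = 1.88 + 4.22 = 6.10 eV

Required wavelength:
λ = hc/E_photon = (6.626×10⁻³⁴)(3×10⁸) / (6.10 × 1.602×10⁻¹⁹)
λ = 203.25 nm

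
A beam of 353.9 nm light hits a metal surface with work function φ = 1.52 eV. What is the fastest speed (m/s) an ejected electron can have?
8.3527e+05 m/s

First, find the maximum kinetic energy:
E_photon = hc/λ = 3.5034 eV
KE_max = E_photon - φ = 3.5034 - 1.52 = 1.9834 eV

Convert to Joules: KE_max = 1.9834 × 1.602×10⁻¹⁹ J = 3.1777e-19 J

Then use KE = ½mv² to find velocity:
v = √(2·KE/m) = √(2 × 3.1777e-19 J / 9.109e-31 kg)
v = 8.3527e+05 m/s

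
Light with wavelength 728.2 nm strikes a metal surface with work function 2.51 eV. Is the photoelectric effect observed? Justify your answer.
No

For photoemission, the photon energy must exceed the work function.

Photon energy: E = hc/λ = 1.7026 eV
Work function: φ = 2.51 eV

Since E_photon (1.7026 eV) < φ (2.51 eV), photoemission will NOT occur.
The threshold wavelength is λ₀ = hc/φ = 494.0 nm.
Since 728.2 nm > 494.0 nm, the photons lack sufficient energy.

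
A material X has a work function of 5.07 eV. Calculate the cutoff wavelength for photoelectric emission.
244.54 nm

The threshold wavelength is when the photon energy equals the work function:
hc/λ₀ = φ

Solving for λ₀:
λ₀ = hc/φ = (6.626×10⁻³⁴ J·s)(3×10⁸ m/s) / (5.07 eV × 1.602×10⁻¹⁹ J/eV)
λ₀ = 244.54 nm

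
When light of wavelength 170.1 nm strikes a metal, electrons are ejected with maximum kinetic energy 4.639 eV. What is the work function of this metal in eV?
2.65 eV

From Einstein's photoelectric equation: KE_max = hf - φ = hc/λ - φ

Rearranging for φ:
φ = hc/λ - KE_max

Calculate photon energy:
E_photon = hc/λ = 7.2889 eV

Therefore:
φ = 7.2889 - 4.639 = 2.65 eV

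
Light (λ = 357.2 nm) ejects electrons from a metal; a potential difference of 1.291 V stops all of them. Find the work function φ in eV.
2.18 eV

The stopping potential gives the maximum kinetic energy: KE_max = eV_s = 1.291 eV

From Einstein's photoelectric equation: KE_max = hc/λ - φ
Rearranging: φ = hc/λ - KE_max

Calculate photon energy:
E_photon = hc/λ = (6.626×10⁻³⁴ J·s)(3×10⁸ m/s) / (357.2×10⁻⁹ m) = 3.4710 eV

Therefore:
φ = 3.4710 - 1.291 = 2.18 eV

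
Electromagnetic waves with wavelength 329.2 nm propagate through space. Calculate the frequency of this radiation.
9.1067e+14 Hz

Using the wave equation: c = fλ

Solving for frequency:
f = c/λ = (3×10⁸ m/s) / (329.2×10⁻⁹ m)
f = 9.1067e+14 Hz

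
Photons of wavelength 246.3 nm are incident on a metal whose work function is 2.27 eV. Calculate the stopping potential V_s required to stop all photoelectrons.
2.7639 V

The stopping potential V_s satisfies: eV_s = KE_max

First, find KE_max using Einstein's equation:
E_photon = hc/λ = 5.0339 eV
KE_max = E_photon - φ = 5.0339 - 2.27 = 2.7639 eV

Since eV_s = KE_max:
V_s = KE_max/e = 2.7639 V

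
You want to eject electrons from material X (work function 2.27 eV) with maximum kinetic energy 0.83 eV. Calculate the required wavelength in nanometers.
399.95 nm

From Einstein's equation: KE_max = hc/λ - φ

Rearranging for λ:
hc/λ = KE_max + φ
λ = hc/(KE_max + φ)

Required photon energy:
E_photon = KE_max + φ = 0.83 + 2.27 = 3.10 eV

Required wavelength:
λ = hc/E_photon = (6.626×10⁻³⁴)(3×10⁸) / (3.10 × 1.602×10⁻¹⁹)
λ = 399.95 nm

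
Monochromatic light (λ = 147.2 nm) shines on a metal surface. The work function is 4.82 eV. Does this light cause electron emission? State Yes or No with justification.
Yes

For photoemission, the photon energy must exceed the work function.

Photon energy: E = hc/λ = 8.4228 eV
Work function: φ = 4.82 eV

Since E_photon (8.4228 eV) > φ (4.82 eV), photoemission WILL occur.
The threshold wavelength is λ₀ = hc/φ = 257.2 nm.
Since 147.2 nm < 257.2 nm, the light has sufficient energy.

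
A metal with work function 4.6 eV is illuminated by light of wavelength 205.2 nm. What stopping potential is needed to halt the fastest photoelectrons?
1.4421 V

The stopping potential V_s satisfies: eV_s = KE_max

First, find KE_max using Einstein's equation:
E_photon = hc/λ = 6.0421 eV
KE_max = E_photon - φ = 6.0421 - 4.6 = 1.4421 eV

Since eV_s = KE_max:
V_s = KE_max/e = 1.4421 V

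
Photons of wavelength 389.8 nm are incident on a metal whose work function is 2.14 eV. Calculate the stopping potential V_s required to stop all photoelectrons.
1.0407 V

The stopping potential V_s satisfies: eV_s = KE_max

First, find KE_max using Einstein's equation:
E_photon = hc/λ = 3.1807 eV
KE_max = E_photon - φ = 3.1807 - 2.14 = 1.0407 eV

Since eV_s = KE_max:
V_s = KE_max/e = 1.0407 V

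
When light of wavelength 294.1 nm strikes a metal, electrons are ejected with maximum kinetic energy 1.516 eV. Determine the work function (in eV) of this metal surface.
2.70 eV

From Einstein's photoelectric equation: KE_max = hf - φ = hc/λ - φ

Rearranging for φ:
φ = hc/λ - KE_max

Calculate photon energy:
E_photon = hc/λ = 4.2157 eV

Therefore:
φ = 4.2157 - 1.516 = 2.70 eV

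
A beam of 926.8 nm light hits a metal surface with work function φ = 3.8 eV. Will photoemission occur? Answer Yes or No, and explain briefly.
No

For photoemission, the photon energy must exceed the work function.

Photon energy: E = hc/λ = 1.3378 eV
Work function: φ = 3.8 eV

Since E_photon (1.3378 eV) < φ (3.8 eV), photoemission will NOT occur.
The threshold wavelength is λ₀ = hc/φ = 326.3 nm.
Since 926.8 nm > 326.3 nm, the photons lack sufficient energy.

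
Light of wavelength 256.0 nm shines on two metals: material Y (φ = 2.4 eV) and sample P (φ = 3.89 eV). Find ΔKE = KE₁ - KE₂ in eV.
1.4900 eV

Using KE_max = hc/λ - φ for each metal:

Photon energy: E = hc/λ = 4.8431 eV

For material Y (φ₁ = 2.4 eV):
KE₁ = E - φ₁ = 4.8431 - 2.4 = 2.4431 eV

For sample P (φ₂ = 3.89 eV):
KE₂ = E - φ₂ = 4.8431 - 3.89 = 0.9531 eV

Difference:
ΔKE = KE₁ - KE₂ = 2.4431 - 0.9531 = 1.4900 eV

Note: The difference equals the difference in work functions: 3.89 - 2.4 = 1.49 eV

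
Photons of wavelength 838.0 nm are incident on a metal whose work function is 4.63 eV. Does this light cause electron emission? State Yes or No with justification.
No

For photoemission, the photon energy must exceed the work function.

Photon energy: E = hc/λ = 1.4795 eV
Work function: φ = 4.63 eV

Since E_photon (1.4795 eV) < φ (4.63 eV), photoemission will NOT occur.
The threshold wavelength is λ₀ = hc/φ = 267.8 nm.
Since 838.0 nm > 267.8 nm, the photons lack sufficient energy.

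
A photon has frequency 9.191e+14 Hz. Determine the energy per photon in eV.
3.8011 eV

Using E = hf:

E = hf = (6.626×10⁻³⁴ J·s)(9.191e+14 Hz)
E = 3.8011 eV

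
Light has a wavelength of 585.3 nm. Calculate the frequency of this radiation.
5.1220e+14 Hz

Using the wave equation: c = fλ

Solving for frequency:
f = c/λ = (3×10⁸ m/s) / (585.3×10⁻⁹ m)
f = 5.1220e+14 Hz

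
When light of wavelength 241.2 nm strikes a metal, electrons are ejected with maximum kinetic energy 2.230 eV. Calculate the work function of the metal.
2.91 eV

From Einstein's photoelectric equation: KE_max = hf - φ = hc/λ - φ

Rearranging for φ:
φ = hc/λ - KE_max

Calculate photon energy:
E_photon = hc/λ = 5.1403 eV

Therefore:
φ = 5.1403 - 2.230 = 2.91 eV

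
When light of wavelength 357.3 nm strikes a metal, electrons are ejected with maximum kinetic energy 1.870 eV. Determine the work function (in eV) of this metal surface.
1.60 eV

From Einstein's photoelectric equation: KE_max = hf - φ = hc/λ - φ

Rearranging for φ:
φ = hc/λ - KE_max

Calculate photon energy:
E_photon = hc/λ = 3.4700 eV

Therefore:
φ = 3.4700 - 1.870 = 1.60 eV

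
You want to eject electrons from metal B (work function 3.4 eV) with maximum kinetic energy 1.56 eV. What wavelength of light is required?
249.97 nm

From Einstein's equation: KE_max = hc/λ - φ

Rearranging for λ:
hc/λ = KE_max + φ
λ = hc/(KE_max + φ)

Required photon energy:
E_photon = KE_max + φ = 1.56 + 3.4 = 4.96 eV

Required wavelength:
λ = hc/E_photon = (6.626×10⁻³⁴)(3×10⁸) / (4.96 × 1.602×10⁻¹⁹)
λ = 249.97 nm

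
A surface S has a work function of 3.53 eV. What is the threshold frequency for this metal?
8.5355e+14 Hz

The threshold frequency is when the photon energy equals the work function:
hf₀ = φ

Solving for f₀:
f₀ = φ/h = (3.53 eV × 1.602×10⁻¹⁹ J/eV) / (6.626×10⁻³⁴ J·s)
f₀ = 8.5355e+14 Hz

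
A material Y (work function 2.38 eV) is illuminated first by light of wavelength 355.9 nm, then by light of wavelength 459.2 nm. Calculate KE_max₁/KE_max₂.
3.4490

Using Einstein's equation: KE_max = hc/λ - φ

For λ₁ = 355.9 nm:
E₁ = hc/λ₁ = 3.4837 eV
KE₁ = E₁ - φ = 3.4837 - 2.38 = 1.1037 eV

For λ₂ = 459.2 nm:
E₂ = hc/λ₂ = 2.7000 eV
KE₂ = E₂ - φ = 2.7000 - 2.38 = 0.3200 eV

Ratio: KE₁/KE₂ = 1.1037/0.3200 = 3.4490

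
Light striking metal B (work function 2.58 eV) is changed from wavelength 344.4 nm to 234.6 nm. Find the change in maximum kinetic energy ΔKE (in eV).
1.6849 eV

Using Einstein's equation: KE_max = hc/λ - φ

For λ₁ = 344.4 nm:
KE₁ = hc/λ₁ - φ = 3.6000 - 2.58 = 1.0200 eV

For λ₂ = 234.6 nm:
KE₂ = hc/λ₂ - φ = 5.2849 - 2.58 = 2.7049 eV

Change in KE:
ΔKE = KE₂ - KE₁ = 2.7049 - 1.0200 = 1.6849 eV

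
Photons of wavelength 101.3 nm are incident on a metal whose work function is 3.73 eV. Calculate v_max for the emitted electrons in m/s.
1.7301e+06 m/s

First, find the maximum kinetic energy:
E_photon = hc/λ = 12.2393 eV
KE_max = E_photon - φ = 12.2393 - 3.73 = 8.5093 eV

Convert to Joules: KE_max = 8.5093 × 1.602×10⁻¹⁹ J = 1.3633e-18 J

Then use KE = ½mv² to find velocity:
v = √(2·KE/m) = √(2 × 1.3633e-18 J / 9.109e-31 kg)
v = 1.7301e+06 m/s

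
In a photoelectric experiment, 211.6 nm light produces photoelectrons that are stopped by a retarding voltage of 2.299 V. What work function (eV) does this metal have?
3.56 eV

The stopping potential gives the maximum kinetic energy: KE_max = eV_s = 2.299 eV

From Einstein's photoelectric equation: KE_max = hc/λ - φ
Rearranging: φ = hc/λ - KE_max

Calculate photon energy:
E_photon = hc/λ = (6.626×10⁻³⁴ J·s)(3×10⁸ m/s) / (211.6×10⁻⁹ m) = 5.8594 eV

Therefore:
φ = 5.8594 - 2.299 = 3.56 eV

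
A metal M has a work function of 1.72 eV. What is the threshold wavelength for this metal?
720.84 nm

The threshold wavelength is when the photon energy equals the work function:
hc/λ₀ = φ

Solving for λ₀:
λ₀ = hc/φ = (6.626×10⁻³⁴ J·s)(3×10⁸ m/s) / (1.72 eV × 1.602×10⁻¹⁹ J/eV)
λ₀ = 720.84 nm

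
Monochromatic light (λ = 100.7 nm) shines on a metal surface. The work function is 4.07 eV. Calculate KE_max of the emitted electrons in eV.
8.2422 eV

Using Einstein's photoelectric equation: KE_max = hf - φ = hc/λ - φ

First, calculate the photon energy:
E_photon = hc/λ = (6.626×10⁻³⁴ J·s)(3×10⁸ m/s) / (100.7×10⁻⁹ m)
E_photon = 12.3122 eV

Then, the maximum kinetic energy:
KE_max = E_photon - φ = 12.3122 eV - 4.07 eV = 8.2422 eV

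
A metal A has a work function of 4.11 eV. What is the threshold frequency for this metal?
9.9379e+14 Hz

The threshold frequency is when the photon energy equals the work function:
hf₀ = φ

Solving for f₀:
f₀ = φ/h = (4.11 eV × 1.602×10⁻¹⁹ J/eV) / (6.626×10⁻³⁴ J·s)
f₀ = 9.9379e+14 Hz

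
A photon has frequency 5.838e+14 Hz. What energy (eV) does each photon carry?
2.4144 eV

Using E = hf:

E = hf = (6.626×10⁻³⁴ J·s)(5.838e+14 Hz)
E = 2.4144 eV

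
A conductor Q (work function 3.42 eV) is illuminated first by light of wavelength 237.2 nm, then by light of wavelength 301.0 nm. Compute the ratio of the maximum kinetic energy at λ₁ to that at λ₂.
2.5848

Using Einstein's equation: KE_max = hc/λ - φ

For λ₁ = 237.2 nm:
E₁ = hc/λ₁ = 5.2270 eV
KE₁ = E₁ - φ = 5.2270 - 3.42 = 1.8070 eV

For λ₂ = 301.0 nm:
E₂ = hc/λ₂ = 4.1191 eV
KE₂ = E₂ - φ = 4.1191 - 3.42 = 0.6991 eV

Ratio: KE₁/KE₂ = 1.8070/0.6991 = 2.5848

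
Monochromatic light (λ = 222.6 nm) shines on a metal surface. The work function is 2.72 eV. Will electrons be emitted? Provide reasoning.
Yes

For photoemission, the photon energy must exceed the work function.

Photon energy: E = hc/λ = 5.5698 eV
Work function: φ = 2.72 eV

Since E_photon (5.5698 eV) > φ (2.72 eV), photoemission WILL occur.
The threshold wavelength is λ₀ = hc/φ = 455.8 nm.
Since 222.6 nm < 455.8 nm, the light has sufficient energy.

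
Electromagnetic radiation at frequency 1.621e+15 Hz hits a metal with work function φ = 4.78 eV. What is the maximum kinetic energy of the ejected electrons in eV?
1.9239 eV

Using Einstein's photoelectric equation: KE_max = hf - φ

First, calculate the photon energy:
E_photon = hf = (6.626×10⁻³⁴ J·s)(1.621e+15 Hz)
E_photon = 6.7039 eV

Then, the maximum kinetic energy:
KE_max = E_photon - φ = 6.7039 eV - 4.78 eV = 1.9239 eV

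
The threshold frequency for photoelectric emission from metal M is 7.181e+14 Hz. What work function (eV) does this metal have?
2.97 eV

At the threshold frequency, photon energy equals work function:
φ = hf₀

Calculating:
φ = (6.626×10⁻³⁴ J·s)(7.181e+14 Hz)
φ = 2.97 eV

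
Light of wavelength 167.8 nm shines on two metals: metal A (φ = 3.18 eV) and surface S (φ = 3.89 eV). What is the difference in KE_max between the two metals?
0.7100 eV

Using KE_max = hc/λ - φ for each metal:

Photon energy: E = hc/λ = 7.3888 eV

For metal A (φ₁ = 3.18 eV):
KE₁ = E - φ₁ = 7.3888 - 3.18 = 4.2088 eV

For surface S (φ₂ = 3.89 eV):
KE₂ = E - φ₂ = 7.3888 - 3.89 = 3.4988 eV

Difference:
ΔKE = KE₁ - KE₂ = 4.2088 - 3.4988 = 0.7100 eV

Note: The difference equals the difference in work functions: 3.89 - 3.18 = 0.71 eV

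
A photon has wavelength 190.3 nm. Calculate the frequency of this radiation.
1.5754e+15 Hz

Using the wave equation: c = fλ

Solving for frequency:
f = c/λ = (3×10⁸ m/s) / (190.3×10⁻⁹ m)
f = 1.5754e+15 Hz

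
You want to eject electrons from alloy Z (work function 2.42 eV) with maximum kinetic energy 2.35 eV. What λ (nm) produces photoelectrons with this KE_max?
259.92 nm

From Einstein's equation: KE_max = hc/λ - φ

Rearranging for λ:
hc/λ = KE_max + φ
λ = hc/(KE_max + φ)

Required photon energy:
E_photon = KE_max + φ = 2.35 + 2.42 = 4.77 eV

Required wavelength:
λ = hc/E_photon = (6.626×10⁻³⁴)(3×10⁸) / (4.77 × 1.602×10⁻¹⁹)
λ = 259.92 nm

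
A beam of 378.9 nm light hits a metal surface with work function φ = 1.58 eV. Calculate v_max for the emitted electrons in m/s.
7.7153e+05 m/s

First, find the maximum kinetic energy:
E_photon = hc/λ = 3.2722 eV
KE_max = E_photon - φ = 3.2722 - 1.58 = 1.6922 eV

Convert to Joules: KE_max = 1.6922 × 1.602×10⁻¹⁹ J = 2.7112e-19 J

Then use KE = ½mv² to find velocity:
v = √(2·KE/m) = √(2 × 2.7112e-19 J / 9.109e-31 kg)
v = 7.7153e+05 m/s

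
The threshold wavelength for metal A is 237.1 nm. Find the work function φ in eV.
5.23 eV

At the threshold wavelength, photon energy equals work function:
φ = hc/λ₀

Calculating:
φ = (6.626×10⁻³⁴ J·s)(3×10⁸ m/s) / (237.1×10⁻⁹ m)
φ = 5.23 eV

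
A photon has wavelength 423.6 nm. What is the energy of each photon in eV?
2.9269 eV

Using E = hf = hc/λ:

E = hc/λ = (6.626×10⁻³⁴ J·s)(3×10⁸ m/s) / (423.6×10⁻⁹ m)
E = 2.9269 eV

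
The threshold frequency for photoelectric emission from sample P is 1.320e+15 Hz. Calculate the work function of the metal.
5.46 eV

At the threshold frequency, photon energy equals work function:
φ = hf₀

Calculating:
φ = (6.626×10⁻³⁴ J·s)(1.320e+15 Hz)
φ = 5.46 eV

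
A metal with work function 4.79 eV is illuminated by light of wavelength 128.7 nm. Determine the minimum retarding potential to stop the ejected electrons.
4.8436 V

The stopping potential V_s satisfies: eV_s = KE_max

First, find KE_max using Einstein's equation:
E_photon = hc/λ = 9.6336 eV
KE_max = E_photon - φ = 9.6336 - 4.79 = 4.8436 eV

Since eV_s = KE_max:
V_s = KE_max/e = 4.8436 V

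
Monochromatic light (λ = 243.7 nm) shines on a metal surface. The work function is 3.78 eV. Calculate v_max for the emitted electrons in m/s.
6.7820e+05 m/s

First, find the maximum kinetic energy:
E_photon = hc/λ = 5.0876 eV
KE_max = E_photon - φ = 5.0876 - 3.78 = 1.3076 eV

Convert to Joules: KE_max = 1.3076 × 1.602×10⁻¹⁹ J = 2.0950e-19 J

Then use KE = ½mv² to find velocity:
v = √(2·KE/m) = √(2 × 2.0950e-19 J / 9.109e-31 kg)
v = 6.7820e+05 m/s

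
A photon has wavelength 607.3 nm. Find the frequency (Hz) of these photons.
4.9365e+14 Hz

Using the wave equation: c = fλ

Solving for frequency:
f = c/λ = (3×10⁸ m/s) / (607.3×10⁻⁹ m)
f = 4.9365e+14 Hz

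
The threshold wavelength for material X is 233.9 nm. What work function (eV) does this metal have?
5.30 eV

At the threshold wavelength, photon energy equals work function:
φ = hc/λ₀

Calculating:
φ = (6.626×10⁻³⁴ J·s)(3×10⁸ m/s) / (233.9×10⁻⁹ m)
φ = 5.30 eV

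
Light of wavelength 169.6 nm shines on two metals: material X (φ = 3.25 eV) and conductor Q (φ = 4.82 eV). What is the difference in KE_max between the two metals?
1.5700 eV

Using KE_max = hc/λ - φ for each metal:

Photon energy: E = hc/λ = 7.3104 eV

For material X (φ₁ = 3.25 eV):
KE₁ = E - φ₁ = 7.3104 - 3.25 = 4.0604 eV

For conductor Q (φ₂ = 4.82 eV):
KE₂ = E - φ₂ = 7.3104 - 4.82 = 2.4904 eV

Difference:
ΔKE = KE₁ - KE₂ = 4.0604 - 2.4904 = 1.5700 eV

Note: The difference equals the difference in work functions: 4.82 - 3.25 = 1.57 eV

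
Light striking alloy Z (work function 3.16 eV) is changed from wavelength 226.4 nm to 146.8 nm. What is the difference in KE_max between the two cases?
2.9695 eV

Using Einstein's equation: KE_max = hc/λ - φ

For λ₁ = 226.4 nm:
KE₁ = hc/λ₁ - φ = 5.4763 - 3.16 = 2.3163 eV

For λ₂ = 146.8 nm:
KE₂ = hc/λ₂ - φ = 8.4458 - 3.16 = 5.2858 eV

Change in KE:
ΔKE = KE₂ - KE₁ = 5.2858 - 2.3163 = 2.9695 eV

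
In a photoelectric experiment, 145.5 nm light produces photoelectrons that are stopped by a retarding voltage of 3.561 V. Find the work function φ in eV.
4.96 eV

The stopping potential gives the maximum kinetic energy: KE_max = eV_s = 3.561 eV

From Einstein's photoelectric equation: KE_max = hc/λ - φ
Rearranging: φ = hc/λ - KE_max

Calculate photon energy:
E_photon = hc/λ = (6.626×10⁻³⁴ J·s)(3×10⁸ m/s) / (145.5×10⁻⁹ m) = 8.5213 eV

Therefore:
φ = 8.5213 - 3.561 = 4.96 eV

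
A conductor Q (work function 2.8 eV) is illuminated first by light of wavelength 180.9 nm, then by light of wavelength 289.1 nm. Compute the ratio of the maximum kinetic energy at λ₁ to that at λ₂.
2.7231

Using Einstein's equation: KE_max = hc/λ - φ

For λ₁ = 180.9 nm:
E₁ = hc/λ₁ = 6.8537 eV
KE₁ = E₁ - φ = 6.8537 - 2.8 = 4.0537 eV

For λ₂ = 289.1 nm:
E₂ = hc/λ₂ = 4.2886 eV
KE₂ = E₂ - φ = 4.2886 - 2.8 = 1.4886 eV

Ratio: KE₁/KE₂ = 4.0537/1.4886 = 2.7231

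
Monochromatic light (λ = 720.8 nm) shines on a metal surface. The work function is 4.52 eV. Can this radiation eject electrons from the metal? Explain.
No

For photoemission, the photon energy must exceed the work function.

Photon energy: E = hc/λ = 1.7201 eV
Work function: φ = 4.52 eV

Since E_photon (1.7201 eV) < φ (4.52 eV), photoemission will NOT occur.
The threshold wavelength is λ₀ = hc/φ = 274.3 nm.
Since 720.8 nm > 274.3 nm, the photons lack sufficient energy.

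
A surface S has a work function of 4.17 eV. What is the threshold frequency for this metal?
1.0083e+15 Hz

The threshold frequency is when the photon energy equals the work function:
hf₀ = φ

Solving for f₀:
f₀ = φ/h = (4.17 eV × 1.602×10⁻¹⁹ J/eV) / (6.626×10⁻³⁴ J·s)
f₀ = 1.0083e+15 Hz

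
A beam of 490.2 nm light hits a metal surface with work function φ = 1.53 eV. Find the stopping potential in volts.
0.9993 V

The stopping potential V_s satisfies: eV_s = KE_max

First, find KE_max using Einstein's equation:
E_photon = hc/λ = 2.5293 eV
KE_max = E_photon - φ = 2.5293 - 1.53 = 0.9993 eV

Since eV_s = KE_max:
V_s = KE_max/e = 0.9993 V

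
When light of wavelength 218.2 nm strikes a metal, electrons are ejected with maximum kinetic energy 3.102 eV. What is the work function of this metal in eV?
2.58 eV

From Einstein's photoelectric equation: KE_max = hf - φ = hc/λ - φ

Rearranging for φ:
φ = hc/λ - KE_max

Calculate photon energy:
E_photon = hc/λ = 5.6821 eV

Therefore:
φ = 5.6821 - 3.102 = 2.58 eV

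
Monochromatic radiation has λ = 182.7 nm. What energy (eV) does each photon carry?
6.7862 eV

Using E = hf = hc/λ:

E = hc/λ = (6.626×10⁻³⁴ J·s)(3×10⁸ m/s) / (182.7×10⁻⁹ m)
E = 6.7862 eV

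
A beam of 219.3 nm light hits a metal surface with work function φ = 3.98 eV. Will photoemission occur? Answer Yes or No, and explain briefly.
Yes

For photoemission, the photon energy must exceed the work function.

Photon energy: E = hc/λ = 5.6536 eV
Work function: φ = 3.98 eV

Since E_photon (5.6536 eV) > φ (3.98 eV), photoemission WILL occur.
The threshold wavelength is λ₀ = hc/φ = 311.5 nm.
Since 219.3 nm < 311.5 nm, the light has sufficient energy.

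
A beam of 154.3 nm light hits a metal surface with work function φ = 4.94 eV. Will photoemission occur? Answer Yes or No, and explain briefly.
Yes

For photoemission, the photon energy must exceed the work function.

Photon energy: E = hc/λ = 8.0353 eV
Work function: φ = 4.94 eV

Since E_photon (8.0353 eV) > φ (4.94 eV), photoemission WILL occur.
The threshold wavelength is λ₀ = hc/φ = 251.0 nm.
Since 154.3 nm < 251.0 nm, the light has sufficient energy.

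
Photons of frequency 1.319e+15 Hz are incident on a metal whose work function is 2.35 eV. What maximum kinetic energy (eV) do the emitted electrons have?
3.1049 eV

Using Einstein's photoelectric equation: KE_max = hf - φ

First, calculate the photon energy:
E_photon = hf = (6.626×10⁻³⁴ J·s)(1.319e+15 Hz)
E_photon = 5.4549 eV

Then, the maximum kinetic energy:
KE_max = E_photon - φ = 5.4549 eV - 2.35 eV = 3.1049 eV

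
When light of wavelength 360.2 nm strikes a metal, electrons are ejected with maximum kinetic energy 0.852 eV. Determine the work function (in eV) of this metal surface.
2.59 eV

From Einstein's photoelectric equation: KE_max = hf - φ = hc/λ - φ

Rearranging for φ:
φ = hc/λ - KE_max

Calculate photon energy:
E_photon = hc/λ = 3.4421 eV

Therefore:
φ = 3.4421 - 0.852 = 2.59 eV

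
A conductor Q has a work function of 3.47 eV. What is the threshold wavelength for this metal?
357.30 nm

The threshold wavelength is when the photon energy equals the work function:
hc/λ₀ = φ

Solving for λ₀:
λ₀ = hc/φ = (6.626×10⁻³⁴ J·s)(3×10⁸ m/s) / (3.47 eV × 1.602×10⁻¹⁹ J/eV)
λ₀ = 357.30 nm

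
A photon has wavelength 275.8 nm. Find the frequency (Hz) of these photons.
1.0870e+15 Hz

Using the wave equation: c = fλ

Solving for frequency:
f = c/λ = (3×10⁸ m/s) / (275.8×10⁻⁹ m)
f = 1.0870e+15 Hz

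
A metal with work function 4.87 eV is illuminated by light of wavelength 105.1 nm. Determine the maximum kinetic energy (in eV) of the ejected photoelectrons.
6.9268 eV

Using Einstein's photoelectric equation: KE_max = hf - φ = hc/λ - φ

First, calculate the photon energy:
E_photon = hc/λ = (6.626×10⁻³⁴ J·s)(3×10⁸ m/s) / (105.1×10⁻⁹ m)
E_photon = 11.7968 eV

Then, the maximum kinetic energy:
KE_max = E_photon - φ = 11.7968 eV - 4.87 eV = 6.9268 eV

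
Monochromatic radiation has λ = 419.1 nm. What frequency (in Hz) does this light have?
7.1532e+14 Hz

Using the wave equation: c = fλ

Solving for frequency:
f = c/λ = (3×10⁸ m/s) / (419.1×10⁻⁹ m)
f = 7.1532e+14 Hz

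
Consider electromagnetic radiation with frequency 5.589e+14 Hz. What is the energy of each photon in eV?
2.3114 eV

Using E = hf:

E = hf = (6.626×10⁻³⁴ J·s)(5.589e+14 Hz)
E = 2.3114 eV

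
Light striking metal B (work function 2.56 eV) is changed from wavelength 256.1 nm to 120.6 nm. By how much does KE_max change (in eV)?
5.4394 eV

Using Einstein's equation: KE_max = hc/λ - φ

For λ₁ = 256.1 nm:
KE₁ = hc/λ₁ - φ = 4.8412 - 2.56 = 2.2812 eV

For λ₂ = 120.6 nm:
KE₂ = hc/λ₂ - φ = 10.2806 - 2.56 = 7.7206 eV

Change in KE:
ΔKE = KE₂ - KE₁ = 7.7206 - 2.2812 = 5.4394 eV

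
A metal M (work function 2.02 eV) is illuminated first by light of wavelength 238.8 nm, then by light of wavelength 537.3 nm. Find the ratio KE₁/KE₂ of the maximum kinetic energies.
11.0313

Using Einstein's equation: KE_max = hc/λ - φ

For λ₁ = 238.8 nm:
E₁ = hc/λ₁ = 5.1920 eV
KE₁ = E₁ - φ = 5.1920 - 2.02 = 3.1720 eV

For λ₂ = 537.3 nm:
E₂ = hc/λ₂ = 2.3075 eV
KE₂ = E₂ - φ = 2.3075 - 2.02 = 0.2875 eV

Ratio: KE₁/KE₂ = 3.1720/0.2875 = 11.0313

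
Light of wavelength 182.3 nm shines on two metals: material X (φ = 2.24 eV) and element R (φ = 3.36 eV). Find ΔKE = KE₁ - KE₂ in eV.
1.1200 eV

Using KE_max = hc/λ - φ for each metal:

Photon energy: E = hc/λ = 6.8011 eV

For material X (φ₁ = 2.24 eV):
KE₁ = E - φ₁ = 6.8011 - 2.24 = 4.5611 eV

For element R (φ₂ = 3.36 eV):
KE₂ = E - φ₂ = 6.8011 - 3.36 = 3.4411 eV

Difference:
ΔKE = KE₁ - KE₂ = 4.5611 - 3.4411 = 1.1200 eV

Note: The difference equals the difference in work functions: 3.36 - 2.24 = 1.12 eV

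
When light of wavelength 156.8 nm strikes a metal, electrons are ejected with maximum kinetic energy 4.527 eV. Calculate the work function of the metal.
3.38 eV

From Einstein's photoelectric equation: KE_max = hf - φ = hc/λ - φ

Rearranging for φ:
φ = hc/λ - KE_max

Calculate photon energy:
E_photon = hc/λ = 7.9072 eV

Therefore:
φ = 7.9072 - 4.527 = 3.38 eV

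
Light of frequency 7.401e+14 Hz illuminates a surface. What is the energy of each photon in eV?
3.0608 eV

Using E = hf:

E = hf = (6.626×10⁻³⁴ J·s)(7.401e+14 Hz)
E = 3.0608 eV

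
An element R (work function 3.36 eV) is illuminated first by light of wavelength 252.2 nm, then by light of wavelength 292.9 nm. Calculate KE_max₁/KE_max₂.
1.7825

Using Einstein's equation: KE_max = hc/λ - φ

For λ₁ = 252.2 nm:
E₁ = hc/λ₁ = 4.9161 eV
KE₁ = E₁ - φ = 4.9161 - 3.36 = 1.5561 eV

For λ₂ = 292.9 nm:
E₂ = hc/λ₂ = 4.2330 eV
KE₂ = E₂ - φ = 4.2330 - 3.36 = 0.8730 eV

Ratio: KE₁/KE₂ = 1.5561/0.8730 = 1.7825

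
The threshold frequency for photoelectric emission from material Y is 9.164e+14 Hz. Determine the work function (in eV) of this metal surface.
3.79 eV

At the threshold frequency, photon energy equals work function:
φ = hf₀

Calculating:
φ = (6.626×10⁻³⁴ J·s)(9.164e+14 Hz)
φ = 3.79 eV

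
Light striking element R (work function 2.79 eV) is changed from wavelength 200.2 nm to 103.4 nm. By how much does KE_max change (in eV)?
5.7977 eV

Using Einstein's equation: KE_max = hc/λ - φ

For λ₁ = 200.2 nm:
KE₁ = hc/λ₁ - φ = 6.1930 - 2.79 = 3.4030 eV

For λ₂ = 103.4 nm:
KE₂ = hc/λ₂ - φ = 11.9907 - 2.79 = 9.2007 eV

Change in KE:
ΔKE = KE₂ - KE₁ = 9.2007 - 3.4030 = 5.7977 eV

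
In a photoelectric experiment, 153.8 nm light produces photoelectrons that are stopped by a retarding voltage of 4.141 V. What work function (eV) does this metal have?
3.92 eV

The stopping potential gives the maximum kinetic energy: KE_max = eV_s = 4.141 eV

From Einstein's photoelectric equation: KE_max = hc/λ - φ
Rearranging: φ = hc/λ - KE_max

Calculate photon energy:
E_photon = hc/λ = (6.626×10⁻³⁴ J·s)(3×10⁸ m/s) / (153.8×10⁻⁹ m) = 8.0614 eV

Therefore:
φ = 8.0614 - 4.141 = 3.92 eV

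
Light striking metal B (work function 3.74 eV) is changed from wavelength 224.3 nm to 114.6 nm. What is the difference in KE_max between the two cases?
5.2913 eV

Using Einstein's equation: KE_max = hc/λ - φ

For λ₁ = 224.3 nm:
KE₁ = hc/λ₁ - φ = 5.5276 - 3.74 = 1.7876 eV

For λ₂ = 114.6 nm:
KE₂ = hc/λ₂ - φ = 10.8189 - 3.74 = 7.0789 eV

Change in KE:
ΔKE = KE₂ - KE₁ = 7.0789 - 1.7876 = 5.2913 eV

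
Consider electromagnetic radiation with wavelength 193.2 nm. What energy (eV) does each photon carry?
6.4174 eV

Using E = hf = hc/λ:

E = hc/λ = (6.626×10⁻³⁴ J·s)(3×10⁸ m/s) / (193.2×10⁻⁹ m)
E = 6.4174 eV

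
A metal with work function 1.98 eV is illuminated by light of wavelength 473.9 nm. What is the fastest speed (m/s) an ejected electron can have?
4.7309e+05 m/s

First, find the maximum kinetic energy:
E_photon = hc/λ = 2.6163 eV
KE_max = E_photon - φ = 2.6163 - 1.98 = 0.6363 eV

Convert to Joules: KE_max = 0.6363 × 1.602×10⁻¹⁹ J = 1.0194e-19 J

Then use KE = ½mv² to find velocity:
v = √(2·KE/m) = √(2 × 1.0194e-19 J / 9.109e-31 kg)
v = 4.7309e+05 m/s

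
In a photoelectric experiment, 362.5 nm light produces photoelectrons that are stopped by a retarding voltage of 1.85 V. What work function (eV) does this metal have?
1.57 eV

The stopping potential gives the maximum kinetic energy: KE_max = eV_s = 1.85 eV

From Einstein's photoelectric equation: KE_max = hc/λ - φ
Rearranging: φ = hc/λ - KE_max

Calculate photon energy:
E_photon = hc/λ = (6.626×10⁻³⁴ J·s)(3×10⁸ m/s) / (362.5×10⁻⁹ m) = 3.4203 eV

Therefore:
φ = 3.4203 - 1.85 = 1.57 eV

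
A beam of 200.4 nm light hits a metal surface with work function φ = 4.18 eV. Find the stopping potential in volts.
2.0068 V

The stopping potential V_s satisfies: eV_s = KE_max

First, find KE_max using Einstein's equation:
E_photon = hc/λ = 6.1868 eV
KE_max = E_photon - φ = 6.1868 - 4.18 = 2.0068 eV

Since eV_s = KE_max:
V_s = KE_max/e = 2.0068 V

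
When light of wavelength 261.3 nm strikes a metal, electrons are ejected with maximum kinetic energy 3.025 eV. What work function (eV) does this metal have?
1.72 eV

From Einstein's photoelectric equation: KE_max = hf - φ = hc/λ - φ

Rearranging for φ:
φ = hc/λ - KE_max

Calculate photon energy:
E_photon = hc/λ = 4.7449 eV

Therefore:
φ = 4.7449 - 3.025 = 1.72 eV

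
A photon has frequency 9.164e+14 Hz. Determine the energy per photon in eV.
3.7899 eV

Using E = hf:

E = hf = (6.626×10⁻³⁴ J·s)(9.164e+14 Hz)
E = 3.7899 eV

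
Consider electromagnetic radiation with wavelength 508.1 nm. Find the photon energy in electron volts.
2.4402 eV

Using E = hf = hc/λ:

E = hc/λ = (6.626×10⁻³⁴ J·s)(3×10⁸ m/s) / (508.1×10⁻⁹ m)
E = 2.4402 eV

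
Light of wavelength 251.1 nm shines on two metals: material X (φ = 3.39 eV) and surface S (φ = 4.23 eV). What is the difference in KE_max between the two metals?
0.8400 eV

Using KE_max = hc/λ - φ for each metal:

Photon energy: E = hc/λ = 4.9376 eV

For material X (φ₁ = 3.39 eV):
KE₁ = E - φ₁ = 4.9376 - 3.39 = 1.5476 eV

For surface S (φ₂ = 4.23 eV):
KE₂ = E - φ₂ = 4.9376 - 4.23 = 0.7076 eV

Difference:
ΔKE = KE₁ - KE₂ = 1.5476 - 0.7076 = 0.8400 eV

Note: The difference equals the difference in work functions: 4.23 - 3.39 = 0.84 eV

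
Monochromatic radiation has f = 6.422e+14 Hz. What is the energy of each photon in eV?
2.6559 eV

Using E = hf:

E = hf = (6.626×10⁻³⁴ J·s)(6.422e+14 Hz)
E = 2.6559 eV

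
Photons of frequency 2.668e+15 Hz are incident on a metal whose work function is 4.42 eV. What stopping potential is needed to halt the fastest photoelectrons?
6.6140 V

The stopping potential V_s satisfies: eV_s = KE_max

First, find KE_max using Einstein's equation:
E_photon = hf = (6.626×10⁻³⁴ J·s)(2.668e+15 Hz) = 11.0340 eV
KE_max = E_photon - φ = 11.0340 - 4.42 = 6.6140 eV

Since eV_s = KE_max:
V_s = KE_max/e = 6.6140 V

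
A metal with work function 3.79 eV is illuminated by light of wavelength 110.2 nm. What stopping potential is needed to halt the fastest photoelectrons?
7.4608 V

The stopping potential V_s satisfies: eV_s = KE_max

First, find KE_max using Einstein's equation:
E_photon = hc/λ = 11.2508 eV
KE_max = E_photon - φ = 11.2508 - 3.79 = 7.4608 eV

Since eV_s = KE_max:
V_s = KE_max/e = 7.4608 V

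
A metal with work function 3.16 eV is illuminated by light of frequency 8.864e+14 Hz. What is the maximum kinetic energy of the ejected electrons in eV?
0.5059 eV

Using Einstein's photoelectric equation: KE_max = hf - φ

First, calculate the photon energy:
E_photon = hf = (6.626×10⁻³⁴ J·s)(8.864e+14 Hz)
E_photon = 3.6659 eV

Then, the maximum kinetic energy:
KE_max = E_photon - φ = 3.6659 eV - 3.16 eV = 0.5059 eV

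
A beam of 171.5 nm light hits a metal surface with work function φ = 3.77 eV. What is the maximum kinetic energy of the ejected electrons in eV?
3.4594 eV

Using Einstein's photoelectric equation: KE_max = hf - φ = hc/λ - φ

First, calculate the photon energy:
E_photon = hc/λ = (6.626×10⁻³⁴ J·s)(3×10⁸ m/s) / (171.5×10⁻⁹ m)
E_photon = 7.2294 eV

Then, the maximum kinetic energy:
KE_max = E_photon - φ = 7.2294 eV - 3.77 eV = 3.4594 eV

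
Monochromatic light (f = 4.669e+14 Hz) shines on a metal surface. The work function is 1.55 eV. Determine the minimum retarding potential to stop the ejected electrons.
0.3809 V

The stopping potential V_s satisfies: eV_s = KE_max

First, find KE_max using Einstein's equation:
E_photon = hf = (6.626×10⁻³⁴ J·s)(4.669e+14 Hz) = 1.9309 eV
KE_max = E_photon - φ = 1.9309 - 1.55 = 0.3809 eV

Since eV_s = KE_max:
V_s = KE_max/e = 0.3809 V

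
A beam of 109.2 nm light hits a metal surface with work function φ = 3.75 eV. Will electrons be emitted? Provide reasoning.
Yes

For photoemission, the photon energy must exceed the work function.

Photon energy: E = hc/λ = 11.3539 eV
Work function: φ = 3.75 eV

Since E_photon (11.3539 eV) > φ (3.75 eV), photoemission WILL occur.
The threshold wavelength is λ₀ = hc/φ = 330.6 nm.
Since 109.2 nm < 330.6 nm, the light has sufficient energy.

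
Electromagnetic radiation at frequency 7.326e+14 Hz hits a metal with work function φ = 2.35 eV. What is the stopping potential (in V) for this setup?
0.6798 V

The stopping potential V_s satisfies: eV_s = KE_max

First, find KE_max using Einstein's equation:
E_photon = hf = (6.626×10⁻³⁴ J·s)(7.326e+14 Hz) = 3.0298 eV
KE_max = E_photon - φ = 3.0298 - 2.35 = 0.6798 eV

Since eV_s = KE_max:
V_s = KE_max/e = 0.6798 V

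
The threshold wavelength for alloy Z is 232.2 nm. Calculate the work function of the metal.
5.34 eV

At the threshold wavelength, photon energy equals work function:
φ = hc/λ₀

Calculating:
φ = (6.626×10⁻³⁴ J·s)(3×10⁸ m/s) / (232.2×10⁻⁹ m)
φ = 5.34 eV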